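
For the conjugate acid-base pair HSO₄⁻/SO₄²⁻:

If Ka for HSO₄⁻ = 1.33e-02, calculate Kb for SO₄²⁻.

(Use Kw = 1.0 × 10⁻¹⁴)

For a conjugate pair Ka × Kb = Kw, so Kb = Kw/Ka = 1.0 × 10⁻¹⁴ / 1.33e-02 = 7.52e-13.

K_b = 7.52e-13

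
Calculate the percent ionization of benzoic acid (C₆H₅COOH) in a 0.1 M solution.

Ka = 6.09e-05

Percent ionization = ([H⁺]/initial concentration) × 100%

Using Ka equilibrium: x² + Ka×x - Ka×C = 0. Solving: [H⁺] = 2.4375e-03. Percent = (2.4375e-03/0.1) × 100

Percent ionization = 2.44%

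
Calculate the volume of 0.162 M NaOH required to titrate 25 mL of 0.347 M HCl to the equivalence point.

At equivalence: moles acid = moles base. moles HCl = 0.347 × 25/1000 = 0.008675 mol. V_base = moles / 0.162 × 1000 = 53.5 mL.

V_{base} = 53.5 mL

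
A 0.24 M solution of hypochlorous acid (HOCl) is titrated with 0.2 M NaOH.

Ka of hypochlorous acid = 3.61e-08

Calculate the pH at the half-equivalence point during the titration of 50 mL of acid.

At half-equivalence [HA] = [A⁻], so Henderson-Hasselbalch gives pH = pKa = -log(3.61e-08) = 7.44.

pH = pKa = 7.44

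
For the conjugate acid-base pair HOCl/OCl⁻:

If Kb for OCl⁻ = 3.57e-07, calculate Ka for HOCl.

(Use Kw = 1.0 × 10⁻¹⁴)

For a conjugate pair Ka × Kb = Kw, so Ka = Kw/Kb = 1.0 × 10⁻¹⁴ / 3.57e-07 = 2.80e-08.

K_a = 2.80e-08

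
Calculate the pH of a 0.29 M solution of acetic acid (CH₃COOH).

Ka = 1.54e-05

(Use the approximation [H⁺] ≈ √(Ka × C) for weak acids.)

[H⁺] = √(Ka × C) = √(1.54e-05 × 0.29) = 2.1133e-03. pH = -log(2.1133e-03)

pH = 2.68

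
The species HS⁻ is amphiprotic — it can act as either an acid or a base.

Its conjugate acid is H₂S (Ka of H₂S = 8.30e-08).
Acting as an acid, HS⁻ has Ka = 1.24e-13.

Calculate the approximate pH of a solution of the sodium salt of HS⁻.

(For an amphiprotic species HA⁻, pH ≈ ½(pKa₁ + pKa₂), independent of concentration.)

pKa₁ = -log(8.30e-08) = 7.08; pKa₂ = -log(1.24e-13) = 12.91. For an amphiprotic species, pH ≈ ½(pKa₁ + pKa₂) = ½(7.08 + 12.91) = 9.99.

pH = 9.99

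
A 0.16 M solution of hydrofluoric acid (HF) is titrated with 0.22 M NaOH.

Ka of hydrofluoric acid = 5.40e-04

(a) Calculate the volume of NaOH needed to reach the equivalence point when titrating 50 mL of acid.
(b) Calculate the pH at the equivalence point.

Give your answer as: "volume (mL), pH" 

moles acid = 0.16 × 50/1000 = 0.008 mol; V_base = moles/0.22 × 1000 = 36.4 mL. At equivalence only the conjugate base is present: [A⁻] = 0.008/0.086 = 9.2632e-02 M. Kb = Kw/Ka = 1.85e-11; [OH⁻] = √(Kb × [A⁻]) = 1.3097e-06; pOH = 5.88; pH = 14 - pOH = 8.12.

V = 36.4 mL, pH = 8.12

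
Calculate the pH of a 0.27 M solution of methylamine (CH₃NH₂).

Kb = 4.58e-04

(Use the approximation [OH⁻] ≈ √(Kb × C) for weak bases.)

[OH⁻] = √(Kb × C) = √(4.58e-04 × 0.27) = 1.1120e-02. pOH = 1.95, pH = 14 - pOH

pH = 12.05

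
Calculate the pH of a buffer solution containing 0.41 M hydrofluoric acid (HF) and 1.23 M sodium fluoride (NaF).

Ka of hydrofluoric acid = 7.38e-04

pKa = -log(7.38e-04) = 3.13. pH = pKa + log([A⁻]/[HA]) = 3.13 + log(1.23/0.41)

pH = 3.61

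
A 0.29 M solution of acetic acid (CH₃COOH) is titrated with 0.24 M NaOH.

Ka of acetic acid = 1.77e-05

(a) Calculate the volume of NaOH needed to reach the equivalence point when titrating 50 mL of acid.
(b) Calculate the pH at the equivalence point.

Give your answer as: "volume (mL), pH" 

moles acid = 0.29 × 50/1000 = 0.0145 mol; V_base = moles/0.24 × 1000 = 60.4 mL. At equivalence only the conjugate base is present: [A⁻] = 0.0145/0.110 = 1.3132e-01 M. Kb = Kw/Ka = 5.65e-10; [OH⁻] = √(Kb × [A⁻]) = 8.6135e-06; pOH = 5.06; pH = 14 - pOH = 8.94.

V = 60.4 mL, pH = 8.94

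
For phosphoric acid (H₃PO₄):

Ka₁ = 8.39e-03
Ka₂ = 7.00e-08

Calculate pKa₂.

pKa₂ = -log(Ka₂) = -log(7.00e-08) = 7.15.

pK_{a2} = 7.15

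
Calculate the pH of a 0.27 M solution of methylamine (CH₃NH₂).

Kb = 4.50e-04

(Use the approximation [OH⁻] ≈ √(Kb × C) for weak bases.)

[OH⁻] = √(Kb × C) = √(4.50e-04 × 0.27) = 1.1023e-02. pOH = 1.96, pH = 14 - pOH

pH = 12.04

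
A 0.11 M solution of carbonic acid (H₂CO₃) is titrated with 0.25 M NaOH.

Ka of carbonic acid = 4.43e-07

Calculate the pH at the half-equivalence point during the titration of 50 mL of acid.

At half-equivalence [HA] = [A⁻], so Henderson-Hasselbalch gives pH = pKa = -log(4.43e-07) = 6.35.

pH = pKa = 6.35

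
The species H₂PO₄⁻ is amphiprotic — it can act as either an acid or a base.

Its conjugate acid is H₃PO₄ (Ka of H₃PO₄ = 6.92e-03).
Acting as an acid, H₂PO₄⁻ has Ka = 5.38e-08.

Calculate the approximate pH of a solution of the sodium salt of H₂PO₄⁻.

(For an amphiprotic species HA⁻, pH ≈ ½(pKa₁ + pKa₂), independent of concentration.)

pKa₁ = -log(6.92e-03) = 2.16; pKa₂ = -log(5.38e-08) = 7.27. For an amphiprotic species, pH ≈ ½(pKa₁ + pKa₂) = ½(2.16 + 7.27) = 4.71.

pH = 4.71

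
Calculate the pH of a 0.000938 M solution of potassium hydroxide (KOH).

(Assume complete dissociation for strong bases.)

[OH⁻] = 0.000938 M for strong base. pOH = -log[OH⁻] = 3.03, pH = 14 - pOH

pH = 10.97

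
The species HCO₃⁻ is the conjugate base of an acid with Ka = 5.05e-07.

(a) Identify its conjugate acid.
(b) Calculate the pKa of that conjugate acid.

(a) The conjugate acid is formed by adding one H⁺ to HCO₃⁻, giving H₂CO₃. (b) pKa = -log(Ka) = -log(5.05e-07) = 6.30.

Conjugate acid: H₂CO₃; pK_a = 6.30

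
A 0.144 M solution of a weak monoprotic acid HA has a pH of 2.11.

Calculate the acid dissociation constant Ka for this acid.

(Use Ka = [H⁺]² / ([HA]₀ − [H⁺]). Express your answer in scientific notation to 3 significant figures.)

[H⁺] = 10^(−pH) = 10^(−2.11) = 7.762e-03 M. For HA ⇌ H⁺ + A⁻, Ka = [H⁺][A⁻]/[HA] = [H⁺]² / ([HA]₀ − [H⁺]) = (7.762e-03)² / (0.144 − 7.762e-03) = 4.42e-04.

K_a = 4.42e-04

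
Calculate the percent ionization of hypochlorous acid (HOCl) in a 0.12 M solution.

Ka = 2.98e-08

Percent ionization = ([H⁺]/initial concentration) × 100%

Using Ka equilibrium: x² + Ka×x - Ka×C = 0. Solving: [H⁺] = 5.9785e-05. Percent = (5.9785e-05/0.12) × 100

Percent ionization = 0.0498%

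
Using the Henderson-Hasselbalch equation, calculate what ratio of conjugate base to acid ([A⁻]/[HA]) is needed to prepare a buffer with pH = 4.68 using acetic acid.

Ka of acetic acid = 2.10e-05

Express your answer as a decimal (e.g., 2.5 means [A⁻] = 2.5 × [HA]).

pKa = -log(2.10e-05) = 4.6778. pH = pKa + log([A⁻]/[HA]), so log([A⁻]/[HA]) = pH − pKa = 4.68 − 4.6778 = 0.0022. [A⁻]/[HA] = 10^(0.0022) = 1.01

[A⁻]/[HA] = 1.01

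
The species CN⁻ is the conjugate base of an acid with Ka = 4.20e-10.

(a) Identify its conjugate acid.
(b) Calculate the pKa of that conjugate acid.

(a) The conjugate acid is formed by adding one H⁺ to CN⁻, giving HCN. (b) pKa = -log(Ka) = -log(4.20e-10) = 9.38.

Conjugate acid: HCN; pK_a = 9.38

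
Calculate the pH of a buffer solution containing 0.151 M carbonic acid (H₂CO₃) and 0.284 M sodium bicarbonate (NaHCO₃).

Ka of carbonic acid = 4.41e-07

pKa = -log(4.41e-07) = 6.36. pH = pKa + log([A⁻]/[HA]) = 6.36 + log(0.284/0.151)

pH = 6.63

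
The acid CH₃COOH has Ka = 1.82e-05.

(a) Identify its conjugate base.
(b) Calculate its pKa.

(a) The conjugate base is formed by removing one H⁺ from CH₃COOH, giving CH₃COO⁻. (b) pKa = -log(Ka) = -log(1.82e-05) = 4.74.

Conjugate base: CH₃COO⁻; pK_a = 4.74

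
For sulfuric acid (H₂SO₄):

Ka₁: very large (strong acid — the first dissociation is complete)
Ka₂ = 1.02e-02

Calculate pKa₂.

pKa₂ = -log(Ka₂) = -log(1.02e-02) = 1.99.

pK_{a2} = 1.99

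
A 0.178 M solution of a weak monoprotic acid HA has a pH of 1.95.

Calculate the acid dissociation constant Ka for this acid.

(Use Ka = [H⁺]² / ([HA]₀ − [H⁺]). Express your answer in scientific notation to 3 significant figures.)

[H⁺] = 10^(−pH) = 10^(−1.95) = 1.122e-02 M. For HA ⇌ H⁺ + A⁻, Ka = [H⁺][A⁻]/[HA] = [H⁺]² / ([HA]₀ − [H⁺]) = (1.122e-02)² / (0.178 − 1.122e-02) = 7.55e-04.

K_a = 7.55e-04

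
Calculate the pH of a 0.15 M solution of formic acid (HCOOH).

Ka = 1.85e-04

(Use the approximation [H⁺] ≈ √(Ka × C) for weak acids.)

[H⁺] = √(Ka × C) = √(1.85e-04 × 0.15) = 5.2678e-03. pH = -log(5.2678e-03)

pH = 2.28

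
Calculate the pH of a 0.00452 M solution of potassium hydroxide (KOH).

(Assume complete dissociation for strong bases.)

[OH⁻] = 0.00452 M for strong base. pOH = -log[OH⁻] = 2.34, pH = 14 - pOH

pH = 11.66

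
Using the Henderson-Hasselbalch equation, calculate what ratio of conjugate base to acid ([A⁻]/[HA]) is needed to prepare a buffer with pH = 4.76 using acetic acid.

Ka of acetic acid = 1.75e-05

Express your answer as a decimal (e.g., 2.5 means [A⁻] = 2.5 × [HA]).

pKa = -log(1.75e-05) = 4.7570. pH = pKa + log([A⁻]/[HA]), so log([A⁻]/[HA]) = pH − pKa = 4.76 − 4.7570 = 0.0030. [A⁻]/[HA] = 10^(0.0030) = 1.01

[A⁻]/[HA] = 1.01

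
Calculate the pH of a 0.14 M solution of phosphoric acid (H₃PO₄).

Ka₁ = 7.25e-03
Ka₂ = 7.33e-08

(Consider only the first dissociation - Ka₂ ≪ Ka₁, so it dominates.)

First dissociation dominates. From Ka₁ = [H⁺][HA⁻]/[H₂A], x² + Ka₁·x − Ka₁·C = 0 with C = 0.14 M and Ka₁ = 7.25e-03. Solving: [H⁺] = (−Ka₁ + √(Ka₁² + 4·Ka₁·C)) / 2 = 2.8440e-02 M. pH = -log(2.8440e-02) = 1.55.

pH = 1.55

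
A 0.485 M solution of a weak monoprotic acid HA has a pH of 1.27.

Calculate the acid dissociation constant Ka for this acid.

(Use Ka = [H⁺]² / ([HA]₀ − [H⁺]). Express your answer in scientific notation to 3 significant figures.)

[H⁺] = 10^(−pH) = 10^(−1.27) = 5.370e-02 M. For HA ⇌ H⁺ + A⁻, Ka = [H⁺][A⁻]/[HA] = [H⁺]² / ([HA]₀ − [H⁺]) = (5.370e-02)² / (0.485 − 5.370e-02) = 6.69e-03.

K_a = 6.69e-03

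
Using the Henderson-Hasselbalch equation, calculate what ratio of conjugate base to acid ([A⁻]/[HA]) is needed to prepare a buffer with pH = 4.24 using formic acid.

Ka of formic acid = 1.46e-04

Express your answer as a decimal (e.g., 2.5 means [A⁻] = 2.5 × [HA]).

pKa = -log(1.46e-04) = 3.8356. pH = pKa + log([A⁻]/[HA]), so log([A⁻]/[HA]) = pH − pKa = 4.24 − 3.8356 = 0.4044. [A⁻]/[HA] = 10^(0.4044) = 2.54

[A⁻]/[HA] = 2.54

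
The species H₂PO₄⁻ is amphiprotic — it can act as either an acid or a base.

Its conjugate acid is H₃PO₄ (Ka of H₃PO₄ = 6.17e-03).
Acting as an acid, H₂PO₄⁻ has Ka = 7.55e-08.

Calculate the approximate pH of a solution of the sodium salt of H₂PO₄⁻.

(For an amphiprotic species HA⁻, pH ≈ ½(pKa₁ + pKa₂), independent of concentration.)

pKa₁ = -log(6.17e-03) = 2.21; pKa₂ = -log(7.55e-08) = 7.12. For an amphiprotic species, pH ≈ ½(pKa₁ + pKa₂) = ½(2.21 + 7.12) = 4.67.

pH = 4.67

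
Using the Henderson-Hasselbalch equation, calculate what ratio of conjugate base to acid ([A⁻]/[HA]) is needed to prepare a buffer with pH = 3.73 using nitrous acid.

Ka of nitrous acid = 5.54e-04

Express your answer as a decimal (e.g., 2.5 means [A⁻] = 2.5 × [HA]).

pKa = -log(5.54e-04) = 3.2565. pH = pKa + log([A⁻]/[HA]), so log([A⁻]/[HA]) = pH − pKa = 3.73 − 3.2565 = 0.4735. [A⁻]/[HA] = 10^(0.4735) = 2.98

[A⁻]/[HA] = 2.98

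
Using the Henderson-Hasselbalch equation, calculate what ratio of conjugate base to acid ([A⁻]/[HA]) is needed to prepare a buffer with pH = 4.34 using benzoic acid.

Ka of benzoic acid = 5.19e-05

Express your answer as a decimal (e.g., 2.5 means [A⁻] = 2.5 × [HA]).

pKa = -log(5.19e-05) = 4.2848. pH = pKa + log([A⁻]/[HA]), so log([A⁻]/[HA]) = pH − pKa = 4.34 − 4.2848 = 0.0552. [A⁻]/[HA] = 10^(0.0552) = 1.14

[A⁻]/[HA] = 1.14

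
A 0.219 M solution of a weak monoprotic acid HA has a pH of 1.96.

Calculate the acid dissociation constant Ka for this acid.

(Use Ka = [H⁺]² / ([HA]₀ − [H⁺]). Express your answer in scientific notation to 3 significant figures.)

[H⁺] = 10^(−pH) = 10^(−1.96) = 1.096e-02 M. For HA ⇌ H⁺ + A⁻, Ka = [H⁺][A⁻]/[HA] = [H⁺]² / ([HA]₀ − [H⁺]) = (1.096e-02)² / (0.219 − 1.096e-02) = 5.78e-04.

K_a = 5.78e-04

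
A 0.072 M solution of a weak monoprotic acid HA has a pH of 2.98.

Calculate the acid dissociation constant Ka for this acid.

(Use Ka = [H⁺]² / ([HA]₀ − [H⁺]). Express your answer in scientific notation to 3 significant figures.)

[H⁺] = 10^(−pH) = 10^(−2.98) = 1.047e-03 M. For HA ⇌ H⁺ + A⁻, Ka = [H⁺][A⁻]/[HA] = [H⁺]² / ([HA]₀ − [H⁺]) = (1.047e-03)² / (0.072 − 1.047e-03) = 1.55e-05.

K_a = 1.55e-05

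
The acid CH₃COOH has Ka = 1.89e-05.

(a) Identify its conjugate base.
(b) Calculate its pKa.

(a) The conjugate base is formed by removing one H⁺ from CH₃COOH, giving CH₃COO⁻. (b) pKa = -log(Ka) = -log(1.89e-05) = 4.72.

Conjugate base: CH₃COO⁻; pK_a = 4.72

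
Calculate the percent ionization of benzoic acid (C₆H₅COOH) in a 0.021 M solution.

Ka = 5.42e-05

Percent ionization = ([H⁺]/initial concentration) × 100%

Using Ka equilibrium: x² + Ka×x - Ka×C = 0. Solving: [H⁺] = 1.0401e-03. Percent = (1.0401e-03/0.021) × 100

Percent ionization = 4.95%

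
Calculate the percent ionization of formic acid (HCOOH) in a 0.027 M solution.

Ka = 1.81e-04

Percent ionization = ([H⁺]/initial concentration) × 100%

Using Ka equilibrium: x² + Ka×x - Ka×C = 0. Solving: [H⁺] = 2.1220e-03. Percent = (2.1220e-03/0.027) × 100

Percent ionization = 7.86%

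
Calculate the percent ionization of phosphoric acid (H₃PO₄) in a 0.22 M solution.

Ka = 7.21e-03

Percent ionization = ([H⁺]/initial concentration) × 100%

Using Ka equilibrium: x² + Ka×x - Ka×C = 0. Solving: [H⁺] = 3.6385e-02. Percent = (3.6385e-02/0.22) × 100

Percent ionization = 16.5%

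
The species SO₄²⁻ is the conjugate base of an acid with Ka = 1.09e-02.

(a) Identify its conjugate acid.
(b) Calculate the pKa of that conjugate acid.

(a) The conjugate acid is formed by adding one H⁺ to SO₄²⁻, giving HSO₄⁻. (b) pKa = -log(Ka) = -log(1.09e-02) = 1.96.

Conjugate acid: HSO₄⁻; pK_a = 1.96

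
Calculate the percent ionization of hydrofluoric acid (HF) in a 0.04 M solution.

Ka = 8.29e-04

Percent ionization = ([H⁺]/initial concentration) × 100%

Using Ka equilibrium: x² + Ka×x - Ka×C = 0. Solving: [H⁺] = 5.3589e-03. Percent = (5.3589e-03/0.04) × 100

Percent ionization = 13.4%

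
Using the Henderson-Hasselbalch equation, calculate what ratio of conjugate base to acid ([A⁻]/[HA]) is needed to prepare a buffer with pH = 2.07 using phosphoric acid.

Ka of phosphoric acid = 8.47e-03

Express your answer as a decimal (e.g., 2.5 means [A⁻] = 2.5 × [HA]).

pKa = -log(8.47e-03) = 2.0721. pH = pKa + log([A⁻]/[HA]), so log([A⁻]/[HA]) = pH − pKa = 2.07 − 2.0721 = -0.0021. [A⁻]/[HA] = 10^(-0.0021) = 0.995

[A⁻]/[HA] = 0.995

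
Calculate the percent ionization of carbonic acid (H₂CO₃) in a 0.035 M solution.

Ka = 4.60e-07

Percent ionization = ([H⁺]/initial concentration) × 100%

Using Ka equilibrium: x² + Ka×x - Ka×C = 0. Solving: [H⁺] = 1.2666e-04. Percent = (1.2666e-04/0.035) × 100

Percent ionization = 0.362%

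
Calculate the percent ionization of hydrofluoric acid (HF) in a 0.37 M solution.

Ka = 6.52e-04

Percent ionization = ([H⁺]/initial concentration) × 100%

Using Ka equilibrium: x² + Ka×x - Ka×C = 0. Solving: [H⁺] = 1.5209e-02. Percent = (1.5209e-02/0.37) × 100

Percent ionization = 4.11%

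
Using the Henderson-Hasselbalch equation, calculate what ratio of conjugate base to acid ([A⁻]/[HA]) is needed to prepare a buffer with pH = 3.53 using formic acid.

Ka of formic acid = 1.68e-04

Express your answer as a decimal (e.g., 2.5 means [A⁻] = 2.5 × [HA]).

pKa = -log(1.68e-04) = 3.7747. pH = pKa + log([A⁻]/[HA]), so log([A⁻]/[HA]) = pH − pKa = 3.53 − 3.7747 = -0.2447. [A⁻]/[HA] = 10^(-0.2447) = 0.569

[A⁻]/[HA] = 0.569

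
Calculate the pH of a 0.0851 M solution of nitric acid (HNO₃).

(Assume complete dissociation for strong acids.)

[H⁺] = 0.0851 M for strong acid. pH = -log[H⁺] = -log(0.0851)

pH = 1.07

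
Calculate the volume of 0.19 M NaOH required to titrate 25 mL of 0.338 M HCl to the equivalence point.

At equivalence: moles acid = moles base. moles HCl = 0.338 × 25/1000 = 0.00845 mol. V_base = moles / 0.19 × 1000 = 44.5 mL.

V_{base} = 44.5 mL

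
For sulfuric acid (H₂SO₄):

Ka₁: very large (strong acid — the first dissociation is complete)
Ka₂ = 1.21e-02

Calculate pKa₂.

pKa₂ = -log(Ka₂) = -log(1.21e-02) = 1.92.

pK_{a2} = 1.92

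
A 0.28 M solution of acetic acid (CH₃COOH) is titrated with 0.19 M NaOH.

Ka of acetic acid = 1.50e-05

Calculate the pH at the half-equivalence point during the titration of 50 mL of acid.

At half-equivalence [HA] = [A⁻], so Henderson-Hasselbalch gives pH = pKa = -log(1.50e-05) = 4.82.

pH = pKa = 4.82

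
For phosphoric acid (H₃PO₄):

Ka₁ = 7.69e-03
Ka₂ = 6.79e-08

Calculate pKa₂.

pKa₂ = -log(Ka₂) = -log(6.79e-08) = 7.17.

pK_{a2} = 7.17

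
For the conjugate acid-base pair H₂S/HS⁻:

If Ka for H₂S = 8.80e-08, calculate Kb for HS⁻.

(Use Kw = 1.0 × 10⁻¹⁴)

For a conjugate pair Ka × Kb = Kw, so Kb = Kw/Ka = 1.0 × 10⁻¹⁴ / 8.80e-08 = 1.14e-07.

K_b = 1.14e-07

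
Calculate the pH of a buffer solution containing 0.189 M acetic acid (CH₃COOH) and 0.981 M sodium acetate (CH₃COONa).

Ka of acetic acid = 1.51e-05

pKa = -log(1.51e-05) = 4.82. pH = pKa + log([A⁻]/[HA]) = 4.82 + log(0.981/0.189)

pH = 5.54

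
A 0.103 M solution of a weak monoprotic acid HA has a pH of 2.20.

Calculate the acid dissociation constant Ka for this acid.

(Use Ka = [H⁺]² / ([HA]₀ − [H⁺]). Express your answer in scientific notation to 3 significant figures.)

[H⁺] = 10^(−pH) = 10^(−2.20) = 6.310e-03 M. For HA ⇌ H⁺ + A⁻, Ka = [H⁺][A⁻]/[HA] = [H⁺]² / ([HA]₀ − [H⁺]) = (6.310e-03)² / (0.103 − 6.310e-03) = 4.12e-04.

K_a = 4.12e-04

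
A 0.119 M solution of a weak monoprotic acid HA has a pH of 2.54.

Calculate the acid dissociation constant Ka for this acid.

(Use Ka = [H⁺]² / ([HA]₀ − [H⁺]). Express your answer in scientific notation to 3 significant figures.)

[H⁺] = 10^(−pH) = 10^(−2.54) = 2.884e-03 M. For HA ⇌ H⁺ + A⁻, Ka = [H⁺][A⁻]/[HA] = [H⁺]² / ([HA]₀ − [H⁺]) = (2.884e-03)² / (0.119 − 2.884e-03) = 7.16e-05.

K_a = 7.16e-05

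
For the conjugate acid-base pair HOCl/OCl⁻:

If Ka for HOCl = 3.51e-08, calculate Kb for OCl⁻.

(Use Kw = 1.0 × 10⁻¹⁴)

For a conjugate pair Ka × Kb = Kw, so Kb = Kw/Ka = 1.0 × 10⁻¹⁴ / 3.51e-08 = 2.85e-07.

K_b = 2.85e-07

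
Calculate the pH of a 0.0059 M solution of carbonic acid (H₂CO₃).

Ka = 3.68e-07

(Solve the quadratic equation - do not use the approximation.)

x² + Ka×x - Ka×C = 0. Using quadratic formula: [H⁺] = 4.6413e-05

pH = 4.33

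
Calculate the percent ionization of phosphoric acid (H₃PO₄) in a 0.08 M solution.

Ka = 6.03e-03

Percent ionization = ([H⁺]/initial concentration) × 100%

Using Ka equilibrium: x² + Ka×x - Ka×C = 0. Solving: [H⁺] = 1.9155e-02. Percent = (1.9155e-02/0.08) × 100

Percent ionization = 23.9%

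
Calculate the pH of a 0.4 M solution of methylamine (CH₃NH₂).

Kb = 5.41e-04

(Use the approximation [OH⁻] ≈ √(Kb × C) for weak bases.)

[OH⁻] = √(Kb × C) = √(5.41e-04 × 0.4) = 1.4711e-02. pOH = 1.83, pH = 14 - pOH

pH = 12.17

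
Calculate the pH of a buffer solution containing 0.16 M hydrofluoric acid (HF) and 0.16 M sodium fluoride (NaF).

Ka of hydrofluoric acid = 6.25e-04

pKa = -log(6.25e-04) = 3.20. pH = pKa + log([A⁻]/[HA]) = 3.20 + log(0.16/0.16)

pH = 3.20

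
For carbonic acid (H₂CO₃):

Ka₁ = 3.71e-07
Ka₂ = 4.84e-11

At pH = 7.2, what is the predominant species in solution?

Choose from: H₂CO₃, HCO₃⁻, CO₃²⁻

pKa₁ = 6.43, pKa₂ = 10.32. For a polyprotic acid the predominant species crosses at each pKa: below pKa_n the protonated form dominates, above it the deprotonated form does. At pH = 7.2, the predominant species is HCO₃⁻.

HCO₃⁻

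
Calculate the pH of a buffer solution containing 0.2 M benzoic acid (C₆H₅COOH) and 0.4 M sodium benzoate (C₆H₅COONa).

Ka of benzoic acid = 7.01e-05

pKa = -log(7.01e-05) = 4.15. pH = pKa + log([A⁻]/[HA]) = 4.15 + log(0.4/0.2)

pH = 4.46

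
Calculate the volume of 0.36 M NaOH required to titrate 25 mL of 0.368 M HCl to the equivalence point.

At equivalence: moles acid = moles base. moles HCl = 0.368 × 25/1000 = 0.0092 mol. V_base = moles / 0.36 × 1000 = 25.6 mL.

V_{base} = 25.6 mL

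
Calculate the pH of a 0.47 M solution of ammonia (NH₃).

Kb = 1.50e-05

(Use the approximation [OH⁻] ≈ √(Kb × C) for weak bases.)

[OH⁻] = √(Kb × C) = √(1.50e-05 × 0.47) = 2.6552e-03. pOH = 2.58, pH = 14 - pOH

pH = 11.42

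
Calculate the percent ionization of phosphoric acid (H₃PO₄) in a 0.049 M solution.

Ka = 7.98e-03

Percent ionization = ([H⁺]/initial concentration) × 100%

Using Ka equilibrium: x² + Ka×x - Ka×C = 0. Solving: [H⁺] = 1.6183e-02. Percent = (1.6183e-02/0.049) × 100

Percent ionization = 33%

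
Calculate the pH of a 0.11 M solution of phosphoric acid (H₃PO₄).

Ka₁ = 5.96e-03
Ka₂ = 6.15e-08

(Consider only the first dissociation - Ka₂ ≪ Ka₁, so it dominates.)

First dissociation dominates. From Ka₁ = [H⁺][HA⁻]/[H₂A], x² + Ka₁·x − Ka₁·C = 0 with C = 0.11 M and Ka₁ = 5.96e-03. Solving: [H⁺] = (−Ka₁ + √(Ka₁² + 4·Ka₁·C)) / 2 = 2.2798e-02 M. pH = -log(2.2798e-02) = 1.64.

pH = 1.64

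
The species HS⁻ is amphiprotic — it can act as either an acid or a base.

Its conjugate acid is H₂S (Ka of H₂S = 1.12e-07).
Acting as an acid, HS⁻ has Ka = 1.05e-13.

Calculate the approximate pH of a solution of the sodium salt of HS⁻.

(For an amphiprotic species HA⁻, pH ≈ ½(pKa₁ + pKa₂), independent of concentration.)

pKa₁ = -log(1.12e-07) = 6.95; pKa₂ = -log(1.05e-13) = 12.98. For an amphiprotic species, pH ≈ ½(pKa₁ + pKa₂) = ½(6.95 + 12.98) = 9.96.

pH = 9.96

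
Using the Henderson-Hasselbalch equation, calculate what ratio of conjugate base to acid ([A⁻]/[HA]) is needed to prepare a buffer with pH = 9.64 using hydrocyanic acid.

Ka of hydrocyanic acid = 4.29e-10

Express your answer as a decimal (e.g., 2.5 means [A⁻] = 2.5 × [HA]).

pKa = -log(4.29e-10) = 9.3675. pH = pKa + log([A⁻]/[HA]), so log([A⁻]/[HA]) = pH − pKa = 9.64 − 9.3675 = 0.2725. [A⁻]/[HA] = 10^(0.2725) = 1.87

[A⁻]/[HA] = 1.87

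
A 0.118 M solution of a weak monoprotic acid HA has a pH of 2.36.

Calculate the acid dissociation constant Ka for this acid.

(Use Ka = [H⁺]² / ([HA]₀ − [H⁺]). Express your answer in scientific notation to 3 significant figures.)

[H⁺] = 10^(−pH) = 10^(−2.36) = 4.365e-03 M. For HA ⇌ H⁺ + A⁻, Ka = [H⁺][A⁻]/[HA] = [H⁺]² / ([HA]₀ − [H⁺]) = (4.365e-03)² / (0.118 − 4.365e-03) = 1.68e-04.

K_a = 1.68e-04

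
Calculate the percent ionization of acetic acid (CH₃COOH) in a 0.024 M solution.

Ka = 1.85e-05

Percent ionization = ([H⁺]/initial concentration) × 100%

Using Ka equilibrium: x² + Ka×x - Ka×C = 0. Solving: [H⁺] = 6.5715e-04. Percent = (6.5715e-04/0.024) × 100

Percent ionization = 2.74%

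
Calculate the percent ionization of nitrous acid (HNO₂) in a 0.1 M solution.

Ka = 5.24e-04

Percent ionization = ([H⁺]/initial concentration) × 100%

Using Ka equilibrium: x² + Ka×x - Ka×C = 0. Solving: [H⁺] = 6.9815e-03. Percent = (6.9815e-03/0.1) × 100

Percent ionization = 6.98%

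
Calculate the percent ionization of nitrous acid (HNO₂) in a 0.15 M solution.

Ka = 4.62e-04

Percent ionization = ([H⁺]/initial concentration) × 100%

Using Ka equilibrium: x² + Ka×x - Ka×C = 0. Solving: [H⁺] = 8.0969e-03. Percent = (8.0969e-03/0.15) × 100

Percent ionization = 5.4%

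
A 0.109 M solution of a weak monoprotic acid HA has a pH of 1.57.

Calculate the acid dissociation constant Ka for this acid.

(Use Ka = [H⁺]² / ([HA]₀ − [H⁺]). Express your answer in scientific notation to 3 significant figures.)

[H⁺] = 10^(−pH) = 10^(−1.57) = 2.692e-02 M. For HA ⇌ H⁺ + A⁻, Ka = [H⁺][A⁻]/[HA] = [H⁺]² / ([HA]₀ − [H⁺]) = (2.692e-02)² / (0.109 − 2.692e-02) = 8.83e-03.

K_a = 8.83e-03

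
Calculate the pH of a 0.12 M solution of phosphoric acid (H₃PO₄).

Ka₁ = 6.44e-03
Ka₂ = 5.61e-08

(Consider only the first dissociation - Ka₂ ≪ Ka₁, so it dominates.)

First dissociation dominates. From Ka₁ = [H⁺][HA⁻]/[H₂A], x² + Ka₁·x − Ka₁·C = 0 with C = 0.12 M and Ka₁ = 6.44e-03. Solving: [H⁺] = (−Ka₁ + √(Ka₁² + 4·Ka₁·C)) / 2 = 2.4765e-02 M. pH = -log(2.4765e-02) = 1.61.

pH = 1.61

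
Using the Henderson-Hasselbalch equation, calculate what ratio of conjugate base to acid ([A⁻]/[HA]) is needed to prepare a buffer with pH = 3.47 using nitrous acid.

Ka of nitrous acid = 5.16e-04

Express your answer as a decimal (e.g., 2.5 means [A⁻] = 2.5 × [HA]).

pKa = -log(5.16e-04) = 3.2874. pH = pKa + log([A⁻]/[HA]), so log([A⁻]/[HA]) = pH − pKa = 3.47 − 3.2874 = 0.1826. [A⁻]/[HA] = 10^(0.1826) = 1.52

[A⁻]/[HA] = 1.52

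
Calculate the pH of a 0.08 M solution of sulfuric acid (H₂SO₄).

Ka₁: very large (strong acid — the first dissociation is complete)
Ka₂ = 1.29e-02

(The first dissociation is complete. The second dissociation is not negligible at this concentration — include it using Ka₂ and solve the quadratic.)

First dissociation is complete: [H⁺]₀ = [HSO₄⁻]₀ = C = 0.08 M. Second dissociation HSO₄⁻ ⇌ H⁺ + SO₄²⁻: let x = [SO₄²⁻]. Ka₂ = (C + x)·x / (C − x) = 1.29e-02 → x² + (C + Ka₂)·x − Ka₂·C = 0 → x² + 0.09290·x − 1.032e-03 = 0. x = (−0.09290 + √(0.09290² + 4 × 1.032e-03)) / 2 = 1.0027e-02 M. [H⁺] = C + x = 0.08 + 1.0027e-02 = 9.0027e-02 M. pH = -log(9.0027e-02) = 1.05.

pH = 1.05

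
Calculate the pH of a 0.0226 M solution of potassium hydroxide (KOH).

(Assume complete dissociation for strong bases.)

[OH⁻] = 0.0226 M for strong base. pOH = -log[OH⁻] = 1.65, pH = 14 - pOH

pH = 12.35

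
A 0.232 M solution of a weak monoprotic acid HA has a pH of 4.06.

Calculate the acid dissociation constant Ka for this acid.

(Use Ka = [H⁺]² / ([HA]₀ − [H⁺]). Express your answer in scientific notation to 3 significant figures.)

[H⁺] = 10^(−pH) = 10^(−4.06) = 8.710e-05 M. For HA ⇌ H⁺ + A⁻, Ka = [H⁺][A⁻]/[HA] = [H⁺]² / ([HA]₀ − [H⁺]) = (8.710e-05)² / (0.232 − 8.710e-05) = 3.27e-08.

K_a = 3.27e-08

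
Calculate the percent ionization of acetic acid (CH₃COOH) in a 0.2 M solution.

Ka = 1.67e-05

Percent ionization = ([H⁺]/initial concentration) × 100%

Using Ka equilibrium: x² + Ka×x - Ka×C = 0. Solving: [H⁺] = 1.8192e-03. Percent = (1.8192e-03/0.2) × 100

Percent ionization = 0.91%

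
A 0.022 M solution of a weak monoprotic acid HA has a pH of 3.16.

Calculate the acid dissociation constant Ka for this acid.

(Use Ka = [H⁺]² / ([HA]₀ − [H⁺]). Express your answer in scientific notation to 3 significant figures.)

[H⁺] = 10^(−pH) = 10^(−3.16) = 6.918e-04 M. For HA ⇌ H⁺ + A⁻, Ka = [H⁺][A⁻]/[HA] = [H⁺]² / ([HA]₀ − [H⁺]) = (6.918e-04)² / (0.022 − 6.918e-04) = 2.25e-05.

K_a = 2.25e-05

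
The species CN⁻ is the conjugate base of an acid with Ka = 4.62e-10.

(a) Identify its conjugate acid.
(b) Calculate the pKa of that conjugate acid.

(a) The conjugate acid is formed by adding one H⁺ to CN⁻, giving HCN. (b) pKa = -log(Ka) = -log(4.62e-10) = 9.34.

Conjugate acid: HCN; pK_a = 9.34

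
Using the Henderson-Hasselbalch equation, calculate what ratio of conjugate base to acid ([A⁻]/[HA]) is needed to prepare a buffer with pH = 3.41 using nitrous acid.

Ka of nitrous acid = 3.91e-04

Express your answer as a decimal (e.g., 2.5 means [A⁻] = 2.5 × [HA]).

pKa = -log(3.91e-04) = 3.4078. pH = pKa + log([A⁻]/[HA]), so log([A⁻]/[HA]) = pH − pKa = 3.41 − 3.4078 = 0.0022. [A⁻]/[HA] = 10^(0.0022) = 1.01

[A⁻]/[HA] = 1.01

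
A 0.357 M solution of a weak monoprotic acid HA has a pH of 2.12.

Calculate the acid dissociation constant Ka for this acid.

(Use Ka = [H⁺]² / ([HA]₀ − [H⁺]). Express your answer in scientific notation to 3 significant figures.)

[H⁺] = 10^(−pH) = 10^(−2.12) = 7.586e-03 M. For HA ⇌ H⁺ + A⁻, Ka = [H⁺][A⁻]/[HA] = [H⁺]² / ([HA]₀ − [H⁺]) = (7.586e-03)² / (0.357 − 7.586e-03) = 1.65e-04.

K_a = 1.65e-04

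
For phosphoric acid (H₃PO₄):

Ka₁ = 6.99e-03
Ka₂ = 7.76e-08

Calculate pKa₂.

pKa₂ = -log(Ka₂) = -log(7.76e-08) = 7.11.

pK_{a2} = 7.11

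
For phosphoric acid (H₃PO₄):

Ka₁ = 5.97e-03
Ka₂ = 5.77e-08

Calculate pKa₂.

pKa₂ = -log(Ka₂) = -log(5.77e-08) = 7.24.

pK_{a2} = 7.24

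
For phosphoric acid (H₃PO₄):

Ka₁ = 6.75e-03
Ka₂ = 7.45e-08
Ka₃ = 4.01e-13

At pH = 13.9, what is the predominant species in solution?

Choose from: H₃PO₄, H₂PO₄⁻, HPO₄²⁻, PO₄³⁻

pKa₁ = 2.17, pKa₂ = 7.13, pKa₃ = 12.40. For a polyprotic acid the predominant species crosses at each pKa: below pKa_n the protonated form dominates, above it the deprotonated form does. At pH = 13.9, the predominant species is PO₄³⁻.

PO₄³⁻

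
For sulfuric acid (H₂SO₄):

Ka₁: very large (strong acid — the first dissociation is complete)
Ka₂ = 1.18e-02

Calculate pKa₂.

pKa₂ = -log(Ka₂) = -log(1.18e-02) = 1.93.

pK_{a2} = 1.93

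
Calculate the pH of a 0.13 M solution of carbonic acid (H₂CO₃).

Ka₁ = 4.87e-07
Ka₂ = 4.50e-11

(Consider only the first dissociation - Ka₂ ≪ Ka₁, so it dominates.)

First dissociation dominates. From Ka₁ = [H⁺][HA⁻]/[H₂A], x² + Ka₁·x − Ka₁·C = 0 with C = 0.13 M and Ka₁ = 4.87e-07. Solving: [H⁺] = (−Ka₁ + √(Ka₁² + 4·Ka₁·C)) / 2 = 2.5137e-04 M. pH = -log(2.5137e-04) = 3.60.

pH = 3.60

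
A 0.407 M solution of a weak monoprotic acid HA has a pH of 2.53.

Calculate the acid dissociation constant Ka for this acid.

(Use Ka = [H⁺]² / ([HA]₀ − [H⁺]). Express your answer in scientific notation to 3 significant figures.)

[H⁺] = 10^(−pH) = 10^(−2.53) = 2.951e-03 M. For HA ⇌ H⁺ + A⁻, Ka = [H⁺][A⁻]/[HA] = [H⁺]² / ([HA]₀ − [H⁺]) = (2.951e-03)² / (0.407 − 2.951e-03) = 2.16e-05.

K_a = 2.16e-05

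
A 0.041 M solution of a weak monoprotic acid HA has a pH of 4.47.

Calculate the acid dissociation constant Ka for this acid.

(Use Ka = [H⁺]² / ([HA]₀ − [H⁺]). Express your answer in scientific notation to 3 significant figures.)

[H⁺] = 10^(−pH) = 10^(−4.47) = 3.388e-05 M. For HA ⇌ H⁺ + A⁻, Ka = [H⁺][A⁻]/[HA] = [H⁺]² / ([HA]₀ − [H⁺]) = (3.388e-05)² / (0.041 − 3.388e-05) = 2.80e-08.

K_a = 2.80e-08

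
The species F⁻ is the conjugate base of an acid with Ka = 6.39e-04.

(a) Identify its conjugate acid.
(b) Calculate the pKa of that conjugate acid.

(a) The conjugate acid is formed by adding one H⁺ to F⁻, giving HF. (b) pKa = -log(Ka) = -log(6.39e-04) = 3.19.

Conjugate acid: HF; pK_a = 3.19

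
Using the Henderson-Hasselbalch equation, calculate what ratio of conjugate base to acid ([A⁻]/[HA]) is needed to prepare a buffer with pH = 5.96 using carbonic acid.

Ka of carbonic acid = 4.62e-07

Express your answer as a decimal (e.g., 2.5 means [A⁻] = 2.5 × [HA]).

pKa = -log(4.62e-07) = 6.3354. pH = pKa + log([A⁻]/[HA]), so log([A⁻]/[HA]) = pH − pKa = 5.96 − 6.3354 = -0.3754. [A⁻]/[HA] = 10^(-0.3754) = 0.421

[A⁻]/[HA] = 0.421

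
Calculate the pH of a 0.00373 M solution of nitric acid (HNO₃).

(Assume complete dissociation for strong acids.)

[H⁺] = 0.00373 M for strong acid. pH = -log[H⁺] = -log(0.00373)

pH = 2.43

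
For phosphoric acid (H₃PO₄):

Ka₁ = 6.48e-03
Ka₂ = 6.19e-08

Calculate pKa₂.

pKa₂ = -log(Ka₂) = -log(6.19e-08) = 7.21.

pK_{a2} = 7.21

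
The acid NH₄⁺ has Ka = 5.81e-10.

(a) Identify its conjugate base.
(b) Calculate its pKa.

(a) The conjugate base is formed by removing one H⁺ from NH₄⁺, giving NH₃. (b) pKa = -log(Ka) = -log(5.81e-10) = 9.24.

Conjugate base: NH₃; pK_a = 9.24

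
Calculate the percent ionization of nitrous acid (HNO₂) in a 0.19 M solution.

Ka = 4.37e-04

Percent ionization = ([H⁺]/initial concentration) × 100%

Using Ka equilibrium: x² + Ka×x - Ka×C = 0. Solving: [H⁺] = 8.8962e-03. Percent = (8.8962e-03/0.19) × 100

Percent ionization = 4.68%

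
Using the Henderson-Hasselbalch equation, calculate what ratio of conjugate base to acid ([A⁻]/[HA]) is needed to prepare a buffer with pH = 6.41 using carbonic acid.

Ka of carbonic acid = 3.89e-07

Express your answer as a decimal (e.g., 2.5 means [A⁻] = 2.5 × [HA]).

pKa = -log(3.89e-07) = 6.4101. pH = pKa + log([A⁻]/[HA]), so log([A⁻]/[HA]) = pH − pKa = 6.41 − 6.4101 = -0.0001. [A⁻]/[HA] = 10^(-0.0001) = 1.00

[A⁻]/[HA] = 1.00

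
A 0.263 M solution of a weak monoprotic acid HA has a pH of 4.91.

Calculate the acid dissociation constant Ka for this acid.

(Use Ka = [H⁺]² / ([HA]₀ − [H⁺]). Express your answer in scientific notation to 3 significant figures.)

[H⁺] = 10^(−pH) = 10^(−4.91) = 1.230e-05 M. For HA ⇌ H⁺ + A⁻, Ka = [H⁺][A⁻]/[HA] = [H⁺]² / ([HA]₀ − [H⁺]) = (1.230e-05)² / (0.263 − 1.230e-05) = 5.76e-10.

K_a = 5.76e-10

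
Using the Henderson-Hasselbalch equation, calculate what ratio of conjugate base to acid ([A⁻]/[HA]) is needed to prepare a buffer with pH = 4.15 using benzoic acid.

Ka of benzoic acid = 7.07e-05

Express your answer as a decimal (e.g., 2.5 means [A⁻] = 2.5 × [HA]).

pKa = -log(7.07e-05) = 4.1506. pH = pKa + log([A⁻]/[HA]), so log([A⁻]/[HA]) = pH − pKa = 4.15 − 4.1506 = -0.0006. [A⁻]/[HA] = 10^(-0.0006) = 0.999

[A⁻]/[HA] = 0.999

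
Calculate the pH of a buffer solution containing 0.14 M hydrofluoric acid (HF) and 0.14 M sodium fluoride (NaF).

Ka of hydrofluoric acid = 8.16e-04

pKa = -log(8.16e-04) = 3.09. pH = pKa + log([A⁻]/[HA]) = 3.09 + log(0.14/0.14)

pH = 3.09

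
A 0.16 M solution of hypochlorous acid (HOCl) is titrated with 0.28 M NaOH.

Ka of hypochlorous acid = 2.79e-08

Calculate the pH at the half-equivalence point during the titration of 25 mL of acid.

At half-equivalence [HA] = [A⁻], so Henderson-Hasselbalch gives pH = pKa = -log(2.79e-08) = 7.55.

pH = pKa = 7.55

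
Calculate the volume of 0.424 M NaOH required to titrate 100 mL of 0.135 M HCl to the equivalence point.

At equivalence: moles acid = moles base. moles HCl = 0.135 × 100/1000 = 0.0135 mol. V_base = moles / 0.424 × 1000 = 31.8 mL.

V_{base} = 31.8 mL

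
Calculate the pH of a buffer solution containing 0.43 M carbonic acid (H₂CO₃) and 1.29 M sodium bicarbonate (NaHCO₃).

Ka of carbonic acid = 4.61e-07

pKa = -log(4.61e-07) = 6.34. pH = pKa + log([A⁻]/[HA]) = 6.34 + log(1.29/0.43)

pH = 6.81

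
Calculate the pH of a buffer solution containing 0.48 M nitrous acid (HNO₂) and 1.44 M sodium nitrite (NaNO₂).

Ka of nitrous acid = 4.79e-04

pKa = -log(4.79e-04) = 3.32. pH = pKa + log([A⁻]/[HA]) = 3.32 + log(1.44/0.48)

pH = 3.80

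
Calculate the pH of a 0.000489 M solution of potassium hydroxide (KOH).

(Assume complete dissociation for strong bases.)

[OH⁻] = 0.000489 M for strong base. pOH = -log[OH⁻] = 3.31, pH = 14 - pOH

pH = 10.69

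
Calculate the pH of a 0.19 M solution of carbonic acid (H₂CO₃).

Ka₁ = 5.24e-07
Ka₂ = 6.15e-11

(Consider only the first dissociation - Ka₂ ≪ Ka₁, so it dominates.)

First dissociation dominates. From Ka₁ = [H⁺][HA⁻]/[H₂A], x² + Ka₁·x − Ka₁·C = 0 with C = 0.19 M and Ka₁ = 5.24e-07. Solving: [H⁺] = (−Ka₁ + √(Ka₁² + 4·Ka₁·C)) / 2 = 3.1527e-04 M. pH = -log(3.1527e-04) = 3.50.

pH = 3.50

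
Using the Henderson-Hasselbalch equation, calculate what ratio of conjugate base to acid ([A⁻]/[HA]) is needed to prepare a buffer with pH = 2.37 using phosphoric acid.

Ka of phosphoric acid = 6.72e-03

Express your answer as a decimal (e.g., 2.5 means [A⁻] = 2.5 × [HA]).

pKa = -log(6.72e-03) = 2.1726. pH = pKa + log([A⁻]/[HA]), so log([A⁻]/[HA]) = pH − pKa = 2.37 − 2.1726 = 0.1974. [A⁻]/[HA] = 10^(0.1974) = 1.58

[A⁻]/[HA] = 1.58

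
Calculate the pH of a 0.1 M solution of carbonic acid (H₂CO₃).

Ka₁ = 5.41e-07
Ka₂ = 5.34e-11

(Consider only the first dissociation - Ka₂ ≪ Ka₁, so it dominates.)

First dissociation dominates. From Ka₁ = [H⁺][HA⁻]/[H₂A], x² + Ka₁·x − Ka₁·C = 0 with C = 0.1 M and Ka₁ = 5.41e-07. Solving: [H⁺] = (−Ka₁ + √(Ka₁² + 4·Ka₁·C)) / 2 = 2.3232e-04 M. pH = -log(2.3232e-04) = 3.63.

pH = 3.63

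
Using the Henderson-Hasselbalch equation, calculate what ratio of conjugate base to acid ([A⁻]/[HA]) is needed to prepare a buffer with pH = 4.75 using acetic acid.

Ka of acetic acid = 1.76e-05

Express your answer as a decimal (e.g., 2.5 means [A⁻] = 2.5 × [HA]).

pKa = -log(1.76e-05) = 4.7545. pH = pKa + log([A⁻]/[HA]), so log([A⁻]/[HA]) = pH − pKa = 4.75 − 4.7545 = -0.0045. [A⁻]/[HA] = 10^(-0.0045) = 0.990

[A⁻]/[HA] = 0.990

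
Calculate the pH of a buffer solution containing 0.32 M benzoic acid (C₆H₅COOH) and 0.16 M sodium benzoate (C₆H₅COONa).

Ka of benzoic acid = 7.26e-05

pKa = -log(7.26e-05) = 4.14. pH = pKa + log([A⁻]/[HA]) = 4.14 + log(0.16/0.32)

pH = 3.84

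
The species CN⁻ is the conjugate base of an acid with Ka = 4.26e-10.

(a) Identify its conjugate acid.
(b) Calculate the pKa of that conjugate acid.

(a) The conjugate acid is formed by adding one H⁺ to CN⁻, giving HCN. (b) pKa = -log(Ka) = -log(4.26e-10) = 9.37.

Conjugate acid: HCN; pK_a = 9.37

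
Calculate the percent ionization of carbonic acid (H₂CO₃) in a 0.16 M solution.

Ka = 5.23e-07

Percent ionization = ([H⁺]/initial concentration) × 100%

Using Ka equilibrium: x² + Ka×x - Ka×C = 0. Solving: [H⁺] = 2.8901e-04. Percent = (2.8901e-04/0.16) × 100

Percent ionization = 0.181%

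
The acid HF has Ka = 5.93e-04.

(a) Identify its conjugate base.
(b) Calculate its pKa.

(a) The conjugate base is formed by removing one H⁺ from HF, giving F⁻. (b) pKa = -log(Ka) = -log(5.93e-04) = 3.23.

Conjugate base: F⁻; pK_a = 3.23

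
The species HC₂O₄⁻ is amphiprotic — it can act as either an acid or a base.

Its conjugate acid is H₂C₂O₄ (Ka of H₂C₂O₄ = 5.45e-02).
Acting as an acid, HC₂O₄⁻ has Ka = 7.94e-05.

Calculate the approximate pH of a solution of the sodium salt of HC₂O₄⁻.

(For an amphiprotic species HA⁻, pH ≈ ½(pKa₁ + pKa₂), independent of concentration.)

pKa₁ = -log(5.45e-02) = 1.26; pKa₂ = -log(7.94e-05) = 4.10. For an amphiprotic species, pH ≈ ½(pKa₁ + pKa₂) = ½(1.26 + 4.10) = 2.68.

pH = 2.68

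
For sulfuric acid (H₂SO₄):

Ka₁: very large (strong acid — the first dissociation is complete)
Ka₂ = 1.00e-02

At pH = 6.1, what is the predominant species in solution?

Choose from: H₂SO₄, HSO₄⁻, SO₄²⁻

The first dissociation is complete, so H₂SO₄ itself is never the predominant species in water; pKa₂ = -log(1.00e-02) = 2.00. For a polyprotic acid the predominant species crosses at each pKa: below pKa_n the protonated form dominates, above it the deprotonated form does. At pH = 6.1, the predominant species is SO₄²⁻.

SO₄²⁻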